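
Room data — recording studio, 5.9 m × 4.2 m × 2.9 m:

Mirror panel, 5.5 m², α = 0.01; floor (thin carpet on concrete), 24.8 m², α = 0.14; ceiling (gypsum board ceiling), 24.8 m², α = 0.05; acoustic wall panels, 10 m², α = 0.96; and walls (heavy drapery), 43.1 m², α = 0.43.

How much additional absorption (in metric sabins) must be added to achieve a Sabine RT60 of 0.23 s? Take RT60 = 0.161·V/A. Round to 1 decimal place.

Equivalent absorption area: A₁ = 5.5*0.01 + 24.8*0.14 + 24.8*0.05 + 10*0.96 + 43.1*0.43 = 32.900 m².
Target A₂ = 0.161·71.862/0.23 = 50.303 sabins (V = 71.862 m³).
Shortfall: 50.303 − 32.900 = 17.4 sabins.

17.4 sabins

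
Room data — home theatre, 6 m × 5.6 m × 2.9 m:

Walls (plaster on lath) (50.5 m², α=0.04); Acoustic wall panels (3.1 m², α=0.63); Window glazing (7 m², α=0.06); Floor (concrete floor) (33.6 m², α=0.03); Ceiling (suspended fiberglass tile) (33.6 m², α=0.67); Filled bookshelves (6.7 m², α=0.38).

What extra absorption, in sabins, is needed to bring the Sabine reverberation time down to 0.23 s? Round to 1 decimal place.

37.7 sabins

Equivalent absorption area: A₁ = 50.5*0.04 + 3.1*0.63 + 7*0.06 + 33.6*0.03 + 33.6*0.67 + 6.7*0.38 = 30.459 m².
For T = 0.23 s, need A₂ = 0.161·V/T = 0.161·97.44/0.23 = 68.208 sabins.
Additional absorption ΔA = 68.208 − 30.459 = 37.7 sabins.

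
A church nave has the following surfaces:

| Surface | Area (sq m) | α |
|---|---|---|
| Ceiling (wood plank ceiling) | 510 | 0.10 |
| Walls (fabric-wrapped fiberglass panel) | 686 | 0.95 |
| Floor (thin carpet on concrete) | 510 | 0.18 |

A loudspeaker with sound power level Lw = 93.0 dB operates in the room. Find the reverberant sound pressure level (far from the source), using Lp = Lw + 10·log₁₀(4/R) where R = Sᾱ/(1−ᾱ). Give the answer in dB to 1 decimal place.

A = 794.500 sabins; S = 1706.0 sq m.
ᾱ = 0.4657, so room constant R = A/(1−ᾱ) = 1486.992 sq m.
Lp = 93.0 + 10·log₁₀(4/1486.992) = 93.0 + (-25.70) = 67.3 dB.

67.3 dB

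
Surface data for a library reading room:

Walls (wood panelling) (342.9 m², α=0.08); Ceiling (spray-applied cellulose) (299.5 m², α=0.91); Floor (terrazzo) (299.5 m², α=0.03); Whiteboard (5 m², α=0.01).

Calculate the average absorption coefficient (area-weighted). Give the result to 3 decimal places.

0.326

Total surface area S = 946.9 m².
Σ(Sᵢαᵢ) = 342.9·0.08 + 299.5·0.91 + 299.5·0.03 + 5·0.01 = 309.012.
ᾱ = A/S = 0.326.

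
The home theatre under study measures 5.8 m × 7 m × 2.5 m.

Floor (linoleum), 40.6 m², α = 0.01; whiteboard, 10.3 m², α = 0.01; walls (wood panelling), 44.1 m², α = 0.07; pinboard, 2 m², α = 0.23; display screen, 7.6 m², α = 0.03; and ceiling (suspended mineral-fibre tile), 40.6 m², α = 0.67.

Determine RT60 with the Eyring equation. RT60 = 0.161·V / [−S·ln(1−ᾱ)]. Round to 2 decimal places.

Total surface area S = 40.6 + 10.3 + 44.1 + 2 + 7.6 + 40.6 = 145.2 m².
Absorption A = 40.6·0.01 + 10.3·0.01 + 44.1·0.07 + 2·0.23 + 7.6·0.03 + 40.6·0.67 = 31.486 sabins.
Mean coefficient ᾱ = A/S = 0.2168.
−S·ln(1−ᾱ) = −145.2 × ln(1 − 0.2168) = 35.482.
V = 5.8 × 7 × 2.5 = 101.5 m³.
RT60 = 0.161 × 101.5 / 35.482 = 0.46 s.

0.46 s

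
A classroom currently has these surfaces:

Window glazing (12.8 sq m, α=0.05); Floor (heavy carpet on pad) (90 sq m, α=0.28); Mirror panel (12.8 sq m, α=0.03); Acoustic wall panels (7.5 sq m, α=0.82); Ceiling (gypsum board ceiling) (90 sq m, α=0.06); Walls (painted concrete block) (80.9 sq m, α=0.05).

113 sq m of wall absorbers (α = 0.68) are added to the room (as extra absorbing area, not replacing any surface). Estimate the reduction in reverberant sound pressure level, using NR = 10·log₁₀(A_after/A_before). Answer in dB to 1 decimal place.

Equivalent absorption area: A_before = 12.8·0.05 + 90·0.28 + 12.8·0.03 + 7.5·0.82 + 90·0.06 + 80.9·0.05 = 41.819 sq m.
Treatment contributes 113·0.68 = 76.840 sabins.
New total A_after = 118.659 sabins.
Reduction = 10 log₁₀(A_after/A_before) = 10 log₁₀(2.8374) = 4.5 dB.

4.5 dB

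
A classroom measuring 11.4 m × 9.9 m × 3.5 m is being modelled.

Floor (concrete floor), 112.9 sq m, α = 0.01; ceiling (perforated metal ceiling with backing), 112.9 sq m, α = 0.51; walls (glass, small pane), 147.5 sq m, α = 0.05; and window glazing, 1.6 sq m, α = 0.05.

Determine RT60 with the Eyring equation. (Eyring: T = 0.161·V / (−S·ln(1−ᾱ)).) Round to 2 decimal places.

Total surface area S = 112.9 + 112.9 + 147.5 + 1.6 = 374.9 sq m.
Absorption A = 112.9·0.01 + 112.9·0.51 + 147.5·0.05 + 1.6·0.05 = 66.163 sabins.
Mean coefficient ᾱ = A/S = 0.1765.
Eyring denominator: −S ln(1−ᾱ) = 72.802.
V = 11.4 × 9.9 × 3.5 = 395.01 m³.
T = 0.161·V/[−S·ln(1−ᾱ)] = 0.161·395.01/72.802 = 0.87 s.

0.87 sec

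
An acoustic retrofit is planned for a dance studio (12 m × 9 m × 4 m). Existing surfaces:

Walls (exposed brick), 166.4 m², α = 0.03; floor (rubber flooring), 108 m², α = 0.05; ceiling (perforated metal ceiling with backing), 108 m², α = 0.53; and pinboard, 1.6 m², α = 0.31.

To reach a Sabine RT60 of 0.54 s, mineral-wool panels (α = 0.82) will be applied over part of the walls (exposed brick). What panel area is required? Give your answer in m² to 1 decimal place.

Summing Sᵢαᵢ: 4.992 + 5.400 + 57.240 + 0.496 → A₁ = 68.128 sabins.
Required A₂ = 0.161·432/0.54 = 128.800 sabins.
ΔA needed = 128.800 − 68.128 = 60.672 sabins.
Each m² of panel replacing the walls (exposed brick) adds (0.82 − 0.03) = 0.79 sabins.
Panel area = 60.672 / 0.79 = 76.8 m².

76.8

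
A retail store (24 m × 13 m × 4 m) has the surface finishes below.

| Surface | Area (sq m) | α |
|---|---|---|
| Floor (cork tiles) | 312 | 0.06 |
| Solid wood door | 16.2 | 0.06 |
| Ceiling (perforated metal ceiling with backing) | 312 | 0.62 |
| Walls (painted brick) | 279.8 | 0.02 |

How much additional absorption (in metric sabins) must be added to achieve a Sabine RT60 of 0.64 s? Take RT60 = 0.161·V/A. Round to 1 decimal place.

Summing Sᵢαᵢ: 18.720 + 0.972 + 193.440 + 5.596 → A₁ = 218.728 sabins.
V = 1248 m³. Required absorption A₂ = 0.161 × 1248 / 0.64 = 313.950 sabins.
ΔA = A₂ − A₁ = 313.950 − 218.728 = 95.2 sabins.

95.2 sabins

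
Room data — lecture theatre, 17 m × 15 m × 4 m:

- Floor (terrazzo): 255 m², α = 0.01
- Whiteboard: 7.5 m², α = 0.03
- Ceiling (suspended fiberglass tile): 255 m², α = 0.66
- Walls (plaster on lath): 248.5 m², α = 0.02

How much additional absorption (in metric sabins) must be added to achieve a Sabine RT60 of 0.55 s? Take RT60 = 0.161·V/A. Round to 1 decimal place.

122.5 sabins

Total absorption A₁ = 255·0.01 + 7.5·0.03 + 255·0.66 + 248.5·0.02
  = 2.550 + 0.225 + 168.300 + 4.970 = 176.045 m² sabins.
V = 1020 m³. Required absorption A₂ = 0.161 × 1020 / 0.55 = 298.582 sabins.
ΔA = A₂ − A₁ = 298.582 − 176.045 = 122.5 sabins.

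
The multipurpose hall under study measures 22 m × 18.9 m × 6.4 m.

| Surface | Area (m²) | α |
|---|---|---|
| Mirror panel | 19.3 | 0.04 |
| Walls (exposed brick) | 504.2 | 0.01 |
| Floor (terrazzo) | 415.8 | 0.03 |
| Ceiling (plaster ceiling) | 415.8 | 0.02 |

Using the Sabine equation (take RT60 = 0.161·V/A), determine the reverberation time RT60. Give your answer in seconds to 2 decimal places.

16.10 sec

Summing Sᵢαᵢ: 0.772 + 5.042 + 12.474 + 8.316 → A = 26.604 sabins.
Room volume: 2661.12 m³.
T = 0.161 V/A = 0.161·2661.12/26.604 = 16.10 s.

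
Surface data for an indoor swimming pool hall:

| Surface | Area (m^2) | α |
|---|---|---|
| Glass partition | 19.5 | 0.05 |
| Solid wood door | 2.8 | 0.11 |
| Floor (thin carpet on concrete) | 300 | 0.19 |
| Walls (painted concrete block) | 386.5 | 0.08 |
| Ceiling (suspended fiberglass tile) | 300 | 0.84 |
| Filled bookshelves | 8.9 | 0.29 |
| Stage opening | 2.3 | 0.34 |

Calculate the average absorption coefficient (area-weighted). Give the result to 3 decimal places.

S = Σ Sᵢ = 19.5 + 2.8 + 300 + 386.5 + 300 + 8.9 + 2.3 = 1020.0 m^2.
A = 19.5×0.05 + 2.8×0.11 + 300×0.19 + 386.5×0.08 + 300×0.84 + 8.9×0.29 + 2.3×0.34 = 344.566 sabins.
ᾱ = A/S = 0.338.

0.338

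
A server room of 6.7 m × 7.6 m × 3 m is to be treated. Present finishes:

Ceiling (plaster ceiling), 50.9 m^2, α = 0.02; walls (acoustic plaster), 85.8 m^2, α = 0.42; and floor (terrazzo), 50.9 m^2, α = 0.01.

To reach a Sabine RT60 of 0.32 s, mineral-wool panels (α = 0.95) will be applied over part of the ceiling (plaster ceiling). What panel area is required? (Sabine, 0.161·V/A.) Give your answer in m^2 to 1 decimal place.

42.3

A₁ = Σ Sᵢαᵢ = 50.9*0.02 + 85.8*0.42 + 50.9*0.01 = 37.563 sabins.
Required A₂ = 0.161·152.76/0.32 = 76.857 sabins.
Absorption to add: 76.857 − 37.563 = 39.294 sabins.
Net gain per m^2: Δα = 0.95 − 0.02 = 0.93.
Panel area = 39.294 / 0.93 = 42.3 m^2.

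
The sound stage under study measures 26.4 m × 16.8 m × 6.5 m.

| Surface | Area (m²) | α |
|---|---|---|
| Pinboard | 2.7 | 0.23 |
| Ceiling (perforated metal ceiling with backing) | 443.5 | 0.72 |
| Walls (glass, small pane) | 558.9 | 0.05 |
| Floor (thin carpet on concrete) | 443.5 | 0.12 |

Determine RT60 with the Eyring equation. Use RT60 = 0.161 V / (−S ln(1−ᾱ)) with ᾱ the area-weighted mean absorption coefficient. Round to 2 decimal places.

Total surface area S = 2.7 + 443.5 + 558.9 + 443.5 = 1448.6 m².
Σ(Sᵢαᵢ) = 2.7×0.23 + 443.5×0.72 + 558.9×0.05 + 443.5×0.12 = 401.106.
Mean coefficient ᾱ = A/S = 0.2769.
Eyring denominator: −S ln(1−ᾱ) = 469.647.
V = 26.4 × 16.8 × 6.5 = 2882.88 m³.
T = 0.161·V/[−S·ln(1−ᾱ)] = 0.161·2882.88/469.647 = 0.99 s.

0.99 s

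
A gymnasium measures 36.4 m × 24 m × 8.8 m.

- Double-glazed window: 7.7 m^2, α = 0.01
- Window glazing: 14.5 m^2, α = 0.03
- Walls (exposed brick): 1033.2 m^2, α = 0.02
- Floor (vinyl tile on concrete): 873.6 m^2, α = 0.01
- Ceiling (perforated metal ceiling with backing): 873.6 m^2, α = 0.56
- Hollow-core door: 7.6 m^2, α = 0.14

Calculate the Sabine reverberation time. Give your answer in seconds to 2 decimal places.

2.38 sec

A = Σ Sᵢαᵢ = 7.7×0.01 + 14.5×0.03 + 1033.2×0.02 + 873.6×0.01 + 873.6×0.56 + 7.6×0.14 = 520.192 sabins.
V = 36.4·24·8.8 = 7687.68 m³.
RT60 = 0.161 · V / A = 0.161 × 7687.68 / 520.192 = 2.38 s.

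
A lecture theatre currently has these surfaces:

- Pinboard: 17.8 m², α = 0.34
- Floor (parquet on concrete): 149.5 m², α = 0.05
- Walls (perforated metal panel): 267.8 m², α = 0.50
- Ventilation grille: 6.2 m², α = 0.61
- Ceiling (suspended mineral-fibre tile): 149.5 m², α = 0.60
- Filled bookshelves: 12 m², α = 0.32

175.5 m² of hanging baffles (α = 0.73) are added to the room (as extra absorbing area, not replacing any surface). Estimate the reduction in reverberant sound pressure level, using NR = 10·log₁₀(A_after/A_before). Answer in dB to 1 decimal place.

A_before = Σ Sᵢαᵢ = 17.8*0.34 + 149.5*0.05 + 267.8*0.50 + 6.2*0.61 + 149.5*0.60 + 12*0.32 = 244.749 sabins.
Treatment contributes 175.5·0.73 = 128.115 sabins.
New total A_after = 372.864 sabins.
NR = 10·log₁₀(372.864/244.749) = 1.8 dB.

1.8 dB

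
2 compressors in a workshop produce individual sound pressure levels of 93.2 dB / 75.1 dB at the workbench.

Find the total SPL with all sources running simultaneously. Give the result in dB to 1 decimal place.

Sum in the linear (power) domain: Σ 10^(Lᵢ/10) = 10^(93.2/10) + 10^(75.1/10) = 2.122e+09.
Combined level = 10 log₁₀(2.122e+09) = 93.3 dB.

93.3 dB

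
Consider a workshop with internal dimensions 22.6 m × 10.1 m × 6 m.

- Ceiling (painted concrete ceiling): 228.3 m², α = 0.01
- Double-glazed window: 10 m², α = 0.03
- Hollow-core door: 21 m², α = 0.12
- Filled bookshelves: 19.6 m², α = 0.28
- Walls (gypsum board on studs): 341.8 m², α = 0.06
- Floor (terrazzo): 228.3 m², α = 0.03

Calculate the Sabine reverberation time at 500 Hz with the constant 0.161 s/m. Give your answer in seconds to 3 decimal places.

A = Σ Sᵢαᵢ = 228.3*0.01 + 10*0.03 + 21*0.12 + 19.6*0.28 + 341.8*0.06 + 228.3*0.03 = 37.948 sabins.
Volume V = 22.6 × 10.1 × 6 = 1369.56 m³.
Sabine: RT60 = 0.161 × 1369.56 / 37.948 = 5.811 s.

5.811 seconds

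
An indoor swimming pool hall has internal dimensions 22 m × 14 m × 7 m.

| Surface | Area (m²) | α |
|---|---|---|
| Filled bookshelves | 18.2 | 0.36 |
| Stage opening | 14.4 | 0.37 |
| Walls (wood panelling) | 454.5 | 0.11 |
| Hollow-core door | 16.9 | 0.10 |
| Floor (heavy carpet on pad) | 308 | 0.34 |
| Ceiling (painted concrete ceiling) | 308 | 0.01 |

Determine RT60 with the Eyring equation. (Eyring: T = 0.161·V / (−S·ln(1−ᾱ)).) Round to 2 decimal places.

S = Σ Sᵢ = 1120.0 m².
Absorption A = 18.2·0.36 + 14.4·0.37 + 454.5·0.11 + 16.9·0.10 + 308·0.34 + 308·0.01 = 171.365 sabins.
ᾱ = 171.365 / 1120.0 = 0.1530.
Eyring denominator: −S ln(1−ᾱ) = 185.981.
V = 22 × 14 × 7 = 2156 m³.
RT60 = 0.161 × 2156 / 185.981 = 1.87 s.

1.87 s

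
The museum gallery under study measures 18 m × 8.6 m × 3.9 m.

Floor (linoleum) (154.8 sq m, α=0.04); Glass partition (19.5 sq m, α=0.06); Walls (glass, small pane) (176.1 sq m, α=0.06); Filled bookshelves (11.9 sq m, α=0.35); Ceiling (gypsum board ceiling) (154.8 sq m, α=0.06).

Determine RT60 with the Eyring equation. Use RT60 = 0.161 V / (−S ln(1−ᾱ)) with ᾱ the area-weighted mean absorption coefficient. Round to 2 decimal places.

3.00 s

Total surface area S = 154.8 + 19.5 + 176.1 + 11.9 + 154.8 = 517.1 sq m.
Absorption A = 154.8×0.04 + 19.5×0.06 + 176.1×0.06 + 11.9×0.35 + 154.8×0.06 = 31.381 sabins.
ᾱ = 31.381 / 517.1 = 0.0607.
Eyring denominator: −S ln(1−ᾱ) = 32.381.
V = 18 × 8.6 × 3.9 = 603.72 m³.
RT60 = 0.161 × 603.72 / 32.381 = 3.00 s.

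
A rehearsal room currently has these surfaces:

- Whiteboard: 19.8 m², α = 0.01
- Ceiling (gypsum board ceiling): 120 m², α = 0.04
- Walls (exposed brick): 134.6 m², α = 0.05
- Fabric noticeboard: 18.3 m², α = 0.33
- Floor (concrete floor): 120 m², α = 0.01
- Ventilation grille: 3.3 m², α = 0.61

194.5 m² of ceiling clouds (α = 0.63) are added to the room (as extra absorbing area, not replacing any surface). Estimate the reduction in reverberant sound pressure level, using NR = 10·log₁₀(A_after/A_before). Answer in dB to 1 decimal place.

8.4 dB

Total absorption A_before = 19.8·0.01 + 120·0.04 + 134.6·0.05 + 18.3·0.33 + 120·0.01 + 3.3·0.61
  = 0.198 + 4.800 + 6.730 + 6.039 + 1.200 + 2.013 = 20.980 m² sabins.
Treatment contributes 194.5·0.63 = 122.535 sabins.
New total A_after = 143.515 sabins.
NR = 10·log₁₀(143.515/20.980) = 8.4 dB.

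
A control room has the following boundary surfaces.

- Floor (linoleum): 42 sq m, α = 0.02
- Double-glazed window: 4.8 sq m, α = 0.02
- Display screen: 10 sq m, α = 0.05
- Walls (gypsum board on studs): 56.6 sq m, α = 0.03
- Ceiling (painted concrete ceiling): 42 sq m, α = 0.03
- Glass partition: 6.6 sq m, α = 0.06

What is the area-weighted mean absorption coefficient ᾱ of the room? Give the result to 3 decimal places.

Total surface area S = 162.0 sq m.
Σ(Sᵢαᵢ) = 42·0.02 + 4.8·0.02 + 10·0.05 + 56.6·0.03 + 42·0.03 + 6.6·0.06 = 4.790.
ᾱ = 4.790 / 162.0 = 0.030.

0.030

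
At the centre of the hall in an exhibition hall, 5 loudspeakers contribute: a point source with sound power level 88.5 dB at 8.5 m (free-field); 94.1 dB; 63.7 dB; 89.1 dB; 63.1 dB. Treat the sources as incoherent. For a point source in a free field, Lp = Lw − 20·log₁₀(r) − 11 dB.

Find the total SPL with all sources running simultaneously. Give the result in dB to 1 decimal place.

Source at 8.5 m: Lp = 88.5 − 20·log₁₀(8.5) − 11 = 58.9 dB.
Sum in the linear (power) domain: Σ 10^(Lᵢ/10) = 10^(58.9/10) + 10^(94.1/10) + 10^(63.7/10) + 10^(89.1/10) + 10^(63.1/10) = 3.388e+09.
Combined level = 10 log₁₀(3.388e+09) = 95.3 dB.

95.3 dB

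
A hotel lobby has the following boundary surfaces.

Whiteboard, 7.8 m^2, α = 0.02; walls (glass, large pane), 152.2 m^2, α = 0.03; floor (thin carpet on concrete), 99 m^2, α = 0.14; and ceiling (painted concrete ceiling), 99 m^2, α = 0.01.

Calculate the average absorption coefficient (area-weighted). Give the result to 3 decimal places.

Total surface area S = 358.0 m^2.
A = 7.8·0.02 + 152.2·0.03 + 99·0.14 + 99·0.01 = 19.572 sabins.
ᾱ = 19.572 / 358.0 = 0.055.

0.055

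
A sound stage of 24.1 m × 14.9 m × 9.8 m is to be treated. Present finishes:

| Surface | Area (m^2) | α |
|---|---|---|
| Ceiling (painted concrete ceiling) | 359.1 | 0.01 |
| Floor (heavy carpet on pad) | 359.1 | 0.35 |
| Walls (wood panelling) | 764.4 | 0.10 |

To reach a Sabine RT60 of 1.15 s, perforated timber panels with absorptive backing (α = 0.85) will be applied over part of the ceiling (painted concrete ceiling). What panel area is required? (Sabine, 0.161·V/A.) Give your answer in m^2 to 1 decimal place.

Equivalent absorption area: A₁ = 359.1*0.01 + 359.1*0.35 + 764.4*0.10 = 205.716 m^2.
V = 3519.082 m³. Target absorption A₂ = 0.161 × 3519.082 / 1.15 = 492.671 sabins.
Absorption to add: 492.671 − 205.716 = 286.955 sabins.
Each m^2 of panel replacing the ceiling (painted concrete ceiling) adds (0.85 − 0.01) = 0.84 sabins.
Panel area = 286.955 / 0.84 = 341.6 m^2.

341.6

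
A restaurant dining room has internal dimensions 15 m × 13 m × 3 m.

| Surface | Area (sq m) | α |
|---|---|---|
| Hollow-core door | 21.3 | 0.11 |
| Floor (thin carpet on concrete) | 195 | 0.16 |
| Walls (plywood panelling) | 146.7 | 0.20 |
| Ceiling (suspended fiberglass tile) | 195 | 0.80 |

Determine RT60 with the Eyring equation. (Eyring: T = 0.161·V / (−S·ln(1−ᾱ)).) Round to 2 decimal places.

Total surface area S = 21.3 + 195 + 146.7 + 195 = 558.0 sq m.
Absorption A = 21.3×0.11 + 195×0.16 + 146.7×0.20 + 195×0.80 = 218.883 sabins.
Mean coefficient ᾱ = A/S = 0.3923.
Eyring denominator: −S ln(1−ᾱ) = 277.925.
V = 15 × 13 × 3 = 585 m³.
T = 0.161·V/[−S·ln(1−ᾱ)] = 0.161·585/277.925 = 0.34 s.

0.34 sec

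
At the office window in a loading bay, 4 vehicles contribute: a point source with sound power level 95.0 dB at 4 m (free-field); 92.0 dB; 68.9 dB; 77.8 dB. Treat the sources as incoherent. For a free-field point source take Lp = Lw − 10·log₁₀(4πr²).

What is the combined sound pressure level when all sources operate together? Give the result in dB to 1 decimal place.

92.2 dB

Source at 4 m: Lp = 95.0 − 10·log₁₀(4π·4²) = 95.0 − 10·log₁₀(201.062) = 72.0 dB.
Σ 10^(Lᵢ/10) = 1.669e+09.
L_total = 10·log₁₀(1.669e+09) = 92.2 dB.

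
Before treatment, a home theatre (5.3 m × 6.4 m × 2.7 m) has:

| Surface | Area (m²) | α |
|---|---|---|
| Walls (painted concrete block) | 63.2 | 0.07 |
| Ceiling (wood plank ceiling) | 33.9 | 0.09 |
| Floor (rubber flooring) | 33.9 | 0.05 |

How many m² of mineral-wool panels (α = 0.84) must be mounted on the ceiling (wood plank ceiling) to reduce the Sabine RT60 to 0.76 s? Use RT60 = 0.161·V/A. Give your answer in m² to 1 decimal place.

Total absorption A₁ = 63.2·0.07 + 33.9·0.09 + 33.9·0.05
  = 4.424 + 3.051 + 1.695 = 9.170 m² sabins.
Required A₂ = 0.161·91.584/0.76 = 19.401 sabins.
ΔA needed = 19.401 − 9.170 = 10.231 sabins.
Net gain per m²: Δα = 0.84 − 0.09 = 0.75.
Panel area = 10.231 / 0.75 = 13.6 m².

13.6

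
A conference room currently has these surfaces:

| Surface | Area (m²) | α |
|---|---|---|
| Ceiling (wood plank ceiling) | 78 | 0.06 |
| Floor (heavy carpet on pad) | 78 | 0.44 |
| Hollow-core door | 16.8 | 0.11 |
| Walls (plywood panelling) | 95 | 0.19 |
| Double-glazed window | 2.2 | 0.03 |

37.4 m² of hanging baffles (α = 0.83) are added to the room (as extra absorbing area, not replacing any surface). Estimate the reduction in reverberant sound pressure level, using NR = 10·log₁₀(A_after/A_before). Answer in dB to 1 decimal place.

Equivalent absorption area: A_before = 78×0.06 + 78×0.44 + 16.8×0.11 + 95×0.19 + 2.2×0.03 = 58.964 m².
Treatment contributes 37.4·0.83 = 31.042 sabins.
New total A_after = 90.006 sabins.
NR = 10·log₁₀(90.006/58.964) = 1.8 dB.

1.8 dB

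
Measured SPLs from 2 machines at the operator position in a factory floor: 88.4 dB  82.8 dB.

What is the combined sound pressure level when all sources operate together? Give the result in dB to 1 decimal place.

Converting to relative power and adding: 10^(88.4/10) + 10^(82.8/10) = 8.824e+08.
L_total = 10·log₁₀(8.824e+08) = 89.5 dB.

89.5 dB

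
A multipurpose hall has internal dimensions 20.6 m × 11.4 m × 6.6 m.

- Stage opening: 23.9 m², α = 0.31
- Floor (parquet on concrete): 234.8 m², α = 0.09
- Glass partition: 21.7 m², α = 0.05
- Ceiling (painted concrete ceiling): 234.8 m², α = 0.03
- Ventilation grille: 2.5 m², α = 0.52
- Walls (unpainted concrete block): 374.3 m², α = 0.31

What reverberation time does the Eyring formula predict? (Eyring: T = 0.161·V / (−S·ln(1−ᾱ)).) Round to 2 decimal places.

1.48 sec

Total surface area S = 23.9 + 234.8 + 21.7 + 234.8 + 2.5 + 374.3 = 892.0 m².
Absorption A = 23.9×0.31 + 234.8×0.09 + 21.7×0.05 + 234.8×0.03 + 2.5×0.52 + 374.3×0.31 = 154.003 sabins.
ᾱ = 154.003 / 892.0 = 0.1726.
−S·ln(1−ᾱ) = −892.0 × ln(1 − 0.1726) = 169.005.
V = 20.6 × 11.4 × 6.6 = 1549.944 m³.
RT60 = 0.161 × 1549.944 / 169.005 = 1.48 s.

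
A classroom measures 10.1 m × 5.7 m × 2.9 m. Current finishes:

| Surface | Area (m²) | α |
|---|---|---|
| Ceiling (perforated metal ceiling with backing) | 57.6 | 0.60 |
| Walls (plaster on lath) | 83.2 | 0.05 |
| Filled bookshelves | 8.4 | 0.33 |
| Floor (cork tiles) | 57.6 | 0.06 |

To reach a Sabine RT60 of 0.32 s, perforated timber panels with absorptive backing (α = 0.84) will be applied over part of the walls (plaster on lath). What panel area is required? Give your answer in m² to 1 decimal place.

Summing Sᵢαᵢ: 34.560 + 4.160 + 2.772 + 3.456 → A₁ = 44.948 sabins.
Required A₂ = 0.161·166.953/0.32 = 83.998 sabins.
ΔA needed = 83.998 − 44.948 = 39.050 sabins.
Each m² of panel replacing the walls (plaster on lath) adds (0.84 − 0.05) = 0.79 sabins.
Area = ΔA/Δα = 39.050/0.79 = 49.4 m².

49.4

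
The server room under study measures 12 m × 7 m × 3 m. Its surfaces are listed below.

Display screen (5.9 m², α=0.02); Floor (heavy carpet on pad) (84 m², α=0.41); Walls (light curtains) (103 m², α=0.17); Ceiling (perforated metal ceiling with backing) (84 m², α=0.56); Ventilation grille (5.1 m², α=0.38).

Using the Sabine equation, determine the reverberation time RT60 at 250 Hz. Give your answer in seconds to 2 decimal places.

0.40 s

Total absorption A = 5.9·0.02 + 84·0.41 + 103·0.17 + 84·0.56 + 5.1·0.38
  = 0.118 + 34.440 + 17.510 + 47.040 + 1.938 = 101.046 m² sabins.
Volume V = 12 × 7 × 3 = 252 m³.
Sabine: RT60 = 0.161 × 252 / 101.046 = 0.40 s.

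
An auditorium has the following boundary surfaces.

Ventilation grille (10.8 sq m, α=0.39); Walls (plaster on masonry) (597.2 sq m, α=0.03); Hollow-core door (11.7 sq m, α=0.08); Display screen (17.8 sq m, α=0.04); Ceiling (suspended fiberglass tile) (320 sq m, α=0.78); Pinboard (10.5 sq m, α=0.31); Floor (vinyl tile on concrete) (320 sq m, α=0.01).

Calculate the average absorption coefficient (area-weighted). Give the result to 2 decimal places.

0.22

Total surface area S = 1288.0 sq m.
Weighted sum Σ Sα = 279.831.
ᾱ = A/S = 0.22.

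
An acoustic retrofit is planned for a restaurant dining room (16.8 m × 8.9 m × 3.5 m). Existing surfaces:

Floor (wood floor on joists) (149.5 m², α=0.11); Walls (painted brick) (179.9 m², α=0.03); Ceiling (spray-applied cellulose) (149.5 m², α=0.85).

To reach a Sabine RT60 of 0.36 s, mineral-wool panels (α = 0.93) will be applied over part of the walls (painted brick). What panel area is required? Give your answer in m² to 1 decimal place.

Equivalent absorption area: A₁ = 149.5·0.11 + 179.9·0.03 + 149.5·0.85 = 148.917 m².
Required A₂ = 0.161·523.32/0.36 = 234.040 sabins.
Absorption to add: 234.040 − 148.917 = 85.123 sabins.
Net gain per m²: Δα = 0.93 − 0.03 = 0.90.
Area = ΔA/Δα = 85.123/0.90 = 94.6 m².

94.6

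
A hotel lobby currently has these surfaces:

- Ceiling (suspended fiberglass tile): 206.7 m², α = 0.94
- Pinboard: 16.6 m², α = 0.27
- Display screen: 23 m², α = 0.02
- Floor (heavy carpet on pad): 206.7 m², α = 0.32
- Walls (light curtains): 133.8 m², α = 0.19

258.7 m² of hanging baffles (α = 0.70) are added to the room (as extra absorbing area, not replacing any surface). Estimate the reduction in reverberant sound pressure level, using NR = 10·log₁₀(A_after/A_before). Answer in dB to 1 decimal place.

2.1 dB

Equivalent absorption area: A_before = 206.7*0.94 + 16.6*0.27 + 23*0.02 + 206.7*0.32 + 133.8*0.19 = 290.806 m².
Treatment contributes 258.7·0.70 = 181.090 sabins.
A_after = 290.806 + 181.090 = 471.896 sabins.
NR = 10·log₁₀(471.896/290.806) = 2.1 dB.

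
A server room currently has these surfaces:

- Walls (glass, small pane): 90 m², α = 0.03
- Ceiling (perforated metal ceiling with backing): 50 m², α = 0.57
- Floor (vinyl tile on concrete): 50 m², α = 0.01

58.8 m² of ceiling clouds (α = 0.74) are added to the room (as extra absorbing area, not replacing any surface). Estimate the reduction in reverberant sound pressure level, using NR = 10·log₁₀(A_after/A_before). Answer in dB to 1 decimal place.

Summing Sᵢαᵢ: 2.700 + 28.500 + 0.500 → A_before = 31.700 sabins.
Treatment contributes 58.8·0.74 = 43.512 sabins.
New total A_after = 75.212 sabins.
Reduction = 10 log₁₀(A_after/A_before) = 10 log₁₀(2.3726) = 3.8 dB.

3.8 dB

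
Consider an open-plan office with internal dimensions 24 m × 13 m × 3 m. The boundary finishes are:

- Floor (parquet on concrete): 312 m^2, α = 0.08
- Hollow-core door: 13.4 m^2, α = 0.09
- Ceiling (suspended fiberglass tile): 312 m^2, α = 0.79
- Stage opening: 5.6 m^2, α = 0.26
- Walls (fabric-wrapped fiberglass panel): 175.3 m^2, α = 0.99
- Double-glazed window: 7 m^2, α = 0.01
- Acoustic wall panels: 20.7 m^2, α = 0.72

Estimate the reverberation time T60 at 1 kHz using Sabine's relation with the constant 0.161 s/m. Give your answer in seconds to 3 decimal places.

A = Σ Sᵢαᵢ = 312×0.08 + 13.4×0.09 + 312×0.79 + 5.6×0.26 + 175.3×0.99 + 7×0.01 + 20.7×0.72 = 462.623 sabins.
V = 24·13·3 = 936 m³.
T = 0.161 V/A = 0.161·936/462.623 = 0.326 s.

0.326 seconds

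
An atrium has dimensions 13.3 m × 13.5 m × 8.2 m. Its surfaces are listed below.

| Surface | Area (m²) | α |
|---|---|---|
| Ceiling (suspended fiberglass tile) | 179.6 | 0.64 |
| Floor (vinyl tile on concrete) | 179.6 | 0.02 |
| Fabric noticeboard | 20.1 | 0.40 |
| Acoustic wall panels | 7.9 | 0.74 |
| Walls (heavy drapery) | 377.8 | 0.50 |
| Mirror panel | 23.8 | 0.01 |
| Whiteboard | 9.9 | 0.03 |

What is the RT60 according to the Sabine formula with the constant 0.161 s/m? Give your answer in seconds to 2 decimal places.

Total absorption A = 179.6*0.64 + 179.6*0.02 + 20.1*0.40 + 7.9*0.74 + 377.8*0.50 + 23.8*0.01 + 9.9*0.03
  = 114.944 + 3.592 + 8.040 + 5.846 + 188.900 + 0.238 + 0.297 = 321.857 m² sabins.
Room volume: 1472.31 m³.
T = 0.161 V/A = 0.161·1472.31/321.857 = 0.74 s.

0.74 sec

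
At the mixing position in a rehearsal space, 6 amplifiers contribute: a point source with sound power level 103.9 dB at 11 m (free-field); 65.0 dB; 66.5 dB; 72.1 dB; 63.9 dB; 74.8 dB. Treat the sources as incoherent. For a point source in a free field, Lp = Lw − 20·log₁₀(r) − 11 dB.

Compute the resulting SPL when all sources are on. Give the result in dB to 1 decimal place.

78.6 dB

Source at 11 m: Lp = 103.9 − 20·log₁₀(11) − 11 = 72.1 dB.
Sum in the linear (power) domain: Σ 10^(Lᵢ/10) = 10^(72.1/10) + 10^(65.0/10) + 10^(66.5/10) + 10^(72.1/10) + 10^(63.9/10) + 10^(74.8/10) = 7.272e+07.
Combined level = 10 log₁₀(7.272e+07) = 78.6 dB.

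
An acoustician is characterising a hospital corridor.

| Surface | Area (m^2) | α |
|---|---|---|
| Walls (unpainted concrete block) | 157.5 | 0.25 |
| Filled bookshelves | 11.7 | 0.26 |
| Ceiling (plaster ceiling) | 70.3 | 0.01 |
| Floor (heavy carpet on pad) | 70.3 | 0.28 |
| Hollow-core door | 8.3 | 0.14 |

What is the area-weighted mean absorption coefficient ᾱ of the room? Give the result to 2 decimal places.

0.20

S = Σ Sᵢ = 157.5 + 11.7 + 70.3 + 70.3 + 8.3 = 318.1 m^2.
A = 157.5·0.25 + 11.7·0.26 + 70.3·0.01 + 70.3·0.28 + 8.3·0.14 = 63.966 sabins.
ᾱ = 63.966 / 318.1 = 0.20.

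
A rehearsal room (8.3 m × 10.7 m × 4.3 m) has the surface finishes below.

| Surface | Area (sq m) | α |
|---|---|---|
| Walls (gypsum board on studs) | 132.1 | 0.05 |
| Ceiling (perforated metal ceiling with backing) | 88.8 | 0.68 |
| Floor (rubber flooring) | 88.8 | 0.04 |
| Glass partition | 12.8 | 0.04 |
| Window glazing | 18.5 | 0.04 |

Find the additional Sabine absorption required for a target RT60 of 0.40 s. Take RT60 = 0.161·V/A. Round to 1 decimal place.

81.9 sabins

A₁ = Σ Sᵢαᵢ = 132.1×0.05 + 88.8×0.68 + 88.8×0.04 + 12.8×0.04 + 18.5×0.04 = 71.793 sabins.
Target A₂ = 0.161·381.883/0.40 = 153.708 sabins (V = 381.883 m³).
Shortfall: 153.708 − 71.793 = 81.9 sabins.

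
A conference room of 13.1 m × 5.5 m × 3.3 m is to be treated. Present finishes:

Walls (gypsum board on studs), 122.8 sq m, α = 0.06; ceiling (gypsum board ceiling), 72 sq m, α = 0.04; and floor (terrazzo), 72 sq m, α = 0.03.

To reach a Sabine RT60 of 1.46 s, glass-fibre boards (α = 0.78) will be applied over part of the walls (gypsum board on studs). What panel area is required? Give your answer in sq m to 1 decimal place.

Summing Sᵢαᵢ: 7.368 + 2.880 + 2.160 → A₁ = 12.408 sabins.
Required A₂ = 0.161·237.765/1.46 = 26.219 sabins.
ΔA needed = 26.219 − 12.408 = 13.811 sabins.
Net gain per sq m: Δα = 0.78 − 0.06 = 0.72.
Area = ΔA/Δα = 13.811/0.72 = 19.2 sq m.

19.2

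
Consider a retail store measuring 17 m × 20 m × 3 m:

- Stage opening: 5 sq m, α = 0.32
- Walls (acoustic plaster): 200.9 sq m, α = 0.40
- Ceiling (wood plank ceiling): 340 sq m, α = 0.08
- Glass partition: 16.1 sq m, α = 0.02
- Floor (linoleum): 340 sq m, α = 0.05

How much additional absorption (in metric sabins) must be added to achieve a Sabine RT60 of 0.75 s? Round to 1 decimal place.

92.5 sabins

Equivalent absorption area: A₁ = 5*0.32 + 200.9*0.40 + 340*0.08 + 16.1*0.02 + 340*0.05 = 126.482 sq m.
For T = 0.75 s, need A₂ = 0.161·V/T = 0.161·1020/0.75 = 218.960 sabins.
Additional absorption ΔA = 218.960 − 126.482 = 92.5 sabins.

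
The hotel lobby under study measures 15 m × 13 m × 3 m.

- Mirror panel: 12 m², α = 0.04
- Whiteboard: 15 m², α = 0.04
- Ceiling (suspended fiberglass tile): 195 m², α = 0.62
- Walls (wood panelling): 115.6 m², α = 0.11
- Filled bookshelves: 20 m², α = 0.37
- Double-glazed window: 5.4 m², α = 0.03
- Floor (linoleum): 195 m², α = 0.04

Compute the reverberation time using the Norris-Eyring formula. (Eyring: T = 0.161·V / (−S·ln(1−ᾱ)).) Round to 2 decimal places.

0.54 s

S = Σ Sᵢ = 558.0 m².
Absorption A = 12·0.04 + 15·0.04 + 195·0.62 + 115.6·0.11 + 20·0.37 + 5.4·0.03 + 195·0.04 = 150.058 sabins.
ᾱ = 150.058 / 558.0 = 0.2689.
−S·ln(1−ᾱ) = −558.0 × ln(1 − 0.2689) = 174.768.
V = 15 × 13 × 3 = 585 m³.
T = 0.161·V/[−S·ln(1−ᾱ)] = 0.161·585/174.768 = 0.54 s.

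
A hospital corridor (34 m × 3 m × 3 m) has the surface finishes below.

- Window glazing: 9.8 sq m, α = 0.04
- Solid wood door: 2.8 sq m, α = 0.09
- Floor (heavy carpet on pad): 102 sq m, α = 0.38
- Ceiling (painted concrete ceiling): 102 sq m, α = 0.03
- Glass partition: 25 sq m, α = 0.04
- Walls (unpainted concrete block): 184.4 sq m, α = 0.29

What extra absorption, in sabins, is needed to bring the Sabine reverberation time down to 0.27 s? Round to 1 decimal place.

85.5 sabins

Equivalent absorption area: A₁ = 9.8×0.04 + 2.8×0.09 + 102×0.38 + 102×0.03 + 25×0.04 + 184.4×0.29 = 96.940 sq m.
Target A₂ = 0.161·306/0.27 = 182.467 sabins (V = 306 m³).
Shortfall: 182.467 − 96.940 = 85.5 sabins.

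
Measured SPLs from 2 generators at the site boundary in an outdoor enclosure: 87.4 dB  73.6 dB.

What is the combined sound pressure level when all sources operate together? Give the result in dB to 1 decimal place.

Converting to relative power and adding: 10^(87.4/10) + 10^(73.6/10) = 5.724e+08.
Combined level = 10 log₁₀(5.724e+08) = 87.6 dB.

87.6 dB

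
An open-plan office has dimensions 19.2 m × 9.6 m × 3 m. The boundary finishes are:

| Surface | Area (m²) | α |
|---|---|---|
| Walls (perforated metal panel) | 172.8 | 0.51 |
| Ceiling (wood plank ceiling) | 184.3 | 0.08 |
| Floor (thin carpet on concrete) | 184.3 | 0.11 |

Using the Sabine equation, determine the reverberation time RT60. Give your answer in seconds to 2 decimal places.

Summing Sᵢαᵢ: 88.128 + 14.744 + 20.273 → A = 123.145 sabins.
V = 19.2·9.6·3 = 552.96 m³.
RT60 = 0.161 · V / A = 0.161 × 552.96 / 123.145 = 0.72 s.

0.72 s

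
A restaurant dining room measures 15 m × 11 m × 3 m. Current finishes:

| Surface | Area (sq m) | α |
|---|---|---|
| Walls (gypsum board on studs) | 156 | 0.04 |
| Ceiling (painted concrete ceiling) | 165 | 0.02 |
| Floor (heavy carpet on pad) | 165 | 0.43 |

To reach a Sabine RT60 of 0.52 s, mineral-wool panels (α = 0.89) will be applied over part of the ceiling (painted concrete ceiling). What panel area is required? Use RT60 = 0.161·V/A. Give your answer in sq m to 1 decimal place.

Equivalent absorption area: A₁ = 156×0.04 + 165×0.02 + 165×0.43 = 80.490 sq m.
Required A₂ = 0.161·495/0.52 = 153.260 sabins.
Absorption to add: 153.260 − 80.490 = 72.770 sabins.
Each sq m of panel replacing the ceiling (painted concrete ceiling) adds (0.89 − 0.02) = 0.87 sabins.
Panel area = 72.770 / 0.87 = 83.6 sq m.

83.6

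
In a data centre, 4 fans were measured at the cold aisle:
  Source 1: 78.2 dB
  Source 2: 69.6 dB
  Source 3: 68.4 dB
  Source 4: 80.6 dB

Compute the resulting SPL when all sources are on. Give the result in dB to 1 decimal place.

Converting to relative power and adding: 10^(78.2/10) + 10^(69.6/10) + 10^(68.4/10) + 10^(80.6/10) = 1.969e+08.
Back to dB: 10·log₁₀ Σ = 82.9 dB.

82.9 dB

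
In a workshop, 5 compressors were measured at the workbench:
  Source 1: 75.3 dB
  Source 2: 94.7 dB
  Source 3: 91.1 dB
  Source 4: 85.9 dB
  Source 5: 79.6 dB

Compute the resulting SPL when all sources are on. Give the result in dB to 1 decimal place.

96.8 dB

Sum in the linear (power) domain: Σ 10^(Lᵢ/10) = 10^(75.3/10) + 10^(94.7/10) + 10^(91.1/10) + 10^(85.9/10) + 10^(79.6/10) = 4.754e+09.
Back to dB: 10·log₁₀ Σ = 96.8 dB.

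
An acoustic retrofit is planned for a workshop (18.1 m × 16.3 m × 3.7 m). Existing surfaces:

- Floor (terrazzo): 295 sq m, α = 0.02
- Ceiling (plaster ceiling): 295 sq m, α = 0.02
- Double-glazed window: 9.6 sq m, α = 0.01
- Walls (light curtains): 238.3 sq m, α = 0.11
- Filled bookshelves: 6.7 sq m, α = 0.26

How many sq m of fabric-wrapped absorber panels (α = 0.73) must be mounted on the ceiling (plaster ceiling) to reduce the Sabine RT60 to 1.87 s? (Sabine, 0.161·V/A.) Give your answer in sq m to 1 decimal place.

Summing Sᵢαᵢ: 5.900 + 5.900 + 0.096 + 26.213 + 1.742 → A₁ = 39.851 sabins.
Required A₂ = 0.161·1091.611/1.87 = 93.984 sabins.
Absorption to add: 93.984 − 39.851 = 54.133 sabins.
Net gain per sq m: Δα = 0.73 − 0.02 = 0.71.
Panel area = 54.133 / 0.71 = 76.2 sq m.

76.2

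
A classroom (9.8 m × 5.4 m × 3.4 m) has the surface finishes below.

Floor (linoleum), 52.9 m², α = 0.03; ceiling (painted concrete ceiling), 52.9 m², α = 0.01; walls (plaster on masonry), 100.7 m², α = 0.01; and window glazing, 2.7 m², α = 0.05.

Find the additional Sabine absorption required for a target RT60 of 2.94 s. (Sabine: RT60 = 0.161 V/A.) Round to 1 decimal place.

Summing Sᵢαᵢ: 1.587 + 0.529 + 1.007 + 0.135 → A₁ = 3.258 sabins.
Target A₂ = 0.161·179.928/2.94 = 9.853 sabins (V = 179.928 m³).
Shortfall: 9.853 − 3.258 = 6.6 sabins.

6.6 sabins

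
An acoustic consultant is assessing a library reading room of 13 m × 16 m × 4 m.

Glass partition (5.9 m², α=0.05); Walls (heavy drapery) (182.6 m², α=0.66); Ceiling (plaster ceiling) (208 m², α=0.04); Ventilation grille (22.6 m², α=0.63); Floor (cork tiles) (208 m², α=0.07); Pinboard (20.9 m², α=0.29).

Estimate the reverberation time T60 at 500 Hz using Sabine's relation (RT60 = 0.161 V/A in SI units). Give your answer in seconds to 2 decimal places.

Total absorption A = 5.9*0.05 + 182.6*0.66 + 208*0.04 + 22.6*0.63 + 208*0.07 + 20.9*0.29
  = 0.295 + 120.516 + 8.320 + 14.238 + 14.560 + 6.061 = 163.990 m² sabins.
Room volume: 832 m³.
RT60 = 0.161 · V / A = 0.161 × 832 / 163.990 = 0.82 s.

0.82 sec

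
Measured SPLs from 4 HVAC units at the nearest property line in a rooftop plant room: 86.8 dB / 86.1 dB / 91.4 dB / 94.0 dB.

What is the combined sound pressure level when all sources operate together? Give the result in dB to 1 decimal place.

96.8 dB

Sum in the linear (power) domain: Σ 10^(Lᵢ/10) = 10^(86.8/10) + 10^(86.1/10) + 10^(91.4/10) + 10^(94.0/10) = 4.778e+09.
Combined level = 10 log₁₀(4.778e+09) = 96.8 dB.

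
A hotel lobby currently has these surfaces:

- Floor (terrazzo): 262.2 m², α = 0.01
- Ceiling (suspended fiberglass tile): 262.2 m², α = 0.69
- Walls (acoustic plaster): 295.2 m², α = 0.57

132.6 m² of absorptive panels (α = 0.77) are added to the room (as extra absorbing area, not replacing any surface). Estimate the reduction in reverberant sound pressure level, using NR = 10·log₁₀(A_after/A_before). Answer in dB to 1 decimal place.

Summing Sᵢαᵢ: 2.622 + 180.918 + 168.264 → A_before = 351.804 sabins.
Added absorption = 132.6 × 0.77 = 102.102 sabins.
A_after = 351.804 + 102.102 = 453.906 sabins.
Reduction = 10 log₁₀(A_after/A_before) = 10 log₁₀(1.2902) = 1.1 dB.

1.1 dB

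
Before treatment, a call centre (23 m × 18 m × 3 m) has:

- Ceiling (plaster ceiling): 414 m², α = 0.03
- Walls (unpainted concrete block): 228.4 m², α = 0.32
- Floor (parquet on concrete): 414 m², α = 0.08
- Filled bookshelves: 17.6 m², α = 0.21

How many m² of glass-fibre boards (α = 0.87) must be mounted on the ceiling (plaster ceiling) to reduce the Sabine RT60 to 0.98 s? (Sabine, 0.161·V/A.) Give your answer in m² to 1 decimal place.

97.3

A₁ = Σ Sᵢαᵢ = 414×0.03 + 228.4×0.32 + 414×0.08 + 17.6×0.21 = 122.324 sabins.
V = 1242 m³. Target absorption A₂ = 0.161 × 1242 / 0.98 = 204.043 sabins.
Absorption to add: 204.043 − 122.324 = 81.719 sabins.
Each m² of panel replacing the ceiling (plaster ceiling) adds (0.87 − 0.03) = 0.84 sabins.
Panel area = 81.719 / 0.84 = 97.3 m².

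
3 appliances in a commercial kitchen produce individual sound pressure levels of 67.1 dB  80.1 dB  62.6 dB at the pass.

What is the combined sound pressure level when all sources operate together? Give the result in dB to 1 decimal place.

80.4 dB

Σ 10^(Lᵢ/10) = 1.093e+08.
Back to dB: 10·log₁₀ Σ = 80.4 dB.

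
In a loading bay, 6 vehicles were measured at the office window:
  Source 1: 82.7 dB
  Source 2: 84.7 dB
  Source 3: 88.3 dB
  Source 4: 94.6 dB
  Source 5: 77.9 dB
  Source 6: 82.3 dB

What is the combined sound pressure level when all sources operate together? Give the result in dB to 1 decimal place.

Converting to relative power and adding: 10^(82.7/10) + 10^(84.7/10) + 10^(88.3/10) + 10^(94.6/10) + 10^(77.9/10) + 10^(82.3/10) = 4.273e+09.
Back to dB: 10·log₁₀ Σ = 96.3 dB.

96.3 dB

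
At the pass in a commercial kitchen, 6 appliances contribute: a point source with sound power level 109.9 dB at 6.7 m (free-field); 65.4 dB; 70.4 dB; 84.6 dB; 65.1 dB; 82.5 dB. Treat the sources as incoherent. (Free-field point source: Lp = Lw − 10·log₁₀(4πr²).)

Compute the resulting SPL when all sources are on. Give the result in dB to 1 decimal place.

88.2 dB

Source at 6.7 m: Lp = 109.9 − 10·log₁₀(4π·6.7²) = 109.9 − 10·log₁₀(564.104) = 82.4 dB.
Σ 10^(Lᵢ/10) = 6.577e+08.
L_total = 10·log₁₀(6.577e+08) = 88.2 dB.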